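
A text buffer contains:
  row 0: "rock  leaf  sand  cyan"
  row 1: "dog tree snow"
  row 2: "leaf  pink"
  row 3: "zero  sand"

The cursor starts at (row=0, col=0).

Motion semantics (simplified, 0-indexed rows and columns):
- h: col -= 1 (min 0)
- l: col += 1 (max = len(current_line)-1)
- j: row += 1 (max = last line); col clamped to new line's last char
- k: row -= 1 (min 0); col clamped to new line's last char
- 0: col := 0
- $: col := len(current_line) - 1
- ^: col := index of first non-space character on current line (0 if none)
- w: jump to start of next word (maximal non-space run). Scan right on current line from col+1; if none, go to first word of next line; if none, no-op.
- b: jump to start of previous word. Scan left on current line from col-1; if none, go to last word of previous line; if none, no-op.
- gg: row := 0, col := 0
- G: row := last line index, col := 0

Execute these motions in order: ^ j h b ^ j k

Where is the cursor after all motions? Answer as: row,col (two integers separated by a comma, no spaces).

Answer: 0,0

Derivation:
After 1 (^): row=0 col=0 char='r'
After 2 (j): row=1 col=0 char='d'
After 3 (h): row=1 col=0 char='d'
After 4 (b): row=0 col=18 char='c'
After 5 (^): row=0 col=0 char='r'
After 6 (j): row=1 col=0 char='d'
After 7 (k): row=0 col=0 char='r'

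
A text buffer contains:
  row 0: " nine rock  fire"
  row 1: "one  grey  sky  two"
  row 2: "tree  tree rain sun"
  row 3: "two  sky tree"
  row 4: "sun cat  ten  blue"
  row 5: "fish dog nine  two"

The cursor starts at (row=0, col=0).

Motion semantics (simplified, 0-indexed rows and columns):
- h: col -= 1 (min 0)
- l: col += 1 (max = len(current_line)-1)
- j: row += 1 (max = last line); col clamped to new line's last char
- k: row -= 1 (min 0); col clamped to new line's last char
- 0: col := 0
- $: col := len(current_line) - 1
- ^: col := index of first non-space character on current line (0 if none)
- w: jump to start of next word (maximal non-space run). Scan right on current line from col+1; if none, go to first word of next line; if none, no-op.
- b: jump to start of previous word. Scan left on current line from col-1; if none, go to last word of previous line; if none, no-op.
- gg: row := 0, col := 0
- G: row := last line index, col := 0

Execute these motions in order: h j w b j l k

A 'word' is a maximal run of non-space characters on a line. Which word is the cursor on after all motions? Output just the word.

After 1 (h): row=0 col=0 char='_'
After 2 (j): row=1 col=0 char='o'
After 3 (w): row=1 col=5 char='g'
After 4 (b): row=1 col=0 char='o'
After 5 (j): row=2 col=0 char='t'
After 6 (l): row=2 col=1 char='r'
After 7 (k): row=1 col=1 char='n'

Answer: one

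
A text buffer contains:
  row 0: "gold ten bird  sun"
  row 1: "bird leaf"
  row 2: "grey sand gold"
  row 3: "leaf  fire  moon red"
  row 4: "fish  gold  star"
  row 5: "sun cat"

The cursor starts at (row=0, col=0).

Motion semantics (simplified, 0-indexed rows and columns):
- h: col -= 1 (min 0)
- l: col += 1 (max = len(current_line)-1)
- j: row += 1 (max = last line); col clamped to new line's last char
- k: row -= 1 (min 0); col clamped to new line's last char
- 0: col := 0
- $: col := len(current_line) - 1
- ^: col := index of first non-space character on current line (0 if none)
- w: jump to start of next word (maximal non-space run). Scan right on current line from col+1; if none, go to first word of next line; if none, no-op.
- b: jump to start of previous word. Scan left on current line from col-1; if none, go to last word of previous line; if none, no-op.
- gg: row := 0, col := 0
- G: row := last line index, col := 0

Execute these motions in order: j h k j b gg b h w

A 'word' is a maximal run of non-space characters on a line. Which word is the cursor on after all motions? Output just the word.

After 1 (j): row=1 col=0 char='b'
After 2 (h): row=1 col=0 char='b'
After 3 (k): row=0 col=0 char='g'
After 4 (j): row=1 col=0 char='b'
After 5 (b): row=0 col=15 char='s'
After 6 (gg): row=0 col=0 char='g'
After 7 (b): row=0 col=0 char='g'
After 8 (h): row=0 col=0 char='g'
After 9 (w): row=0 col=5 char='t'

Answer: ten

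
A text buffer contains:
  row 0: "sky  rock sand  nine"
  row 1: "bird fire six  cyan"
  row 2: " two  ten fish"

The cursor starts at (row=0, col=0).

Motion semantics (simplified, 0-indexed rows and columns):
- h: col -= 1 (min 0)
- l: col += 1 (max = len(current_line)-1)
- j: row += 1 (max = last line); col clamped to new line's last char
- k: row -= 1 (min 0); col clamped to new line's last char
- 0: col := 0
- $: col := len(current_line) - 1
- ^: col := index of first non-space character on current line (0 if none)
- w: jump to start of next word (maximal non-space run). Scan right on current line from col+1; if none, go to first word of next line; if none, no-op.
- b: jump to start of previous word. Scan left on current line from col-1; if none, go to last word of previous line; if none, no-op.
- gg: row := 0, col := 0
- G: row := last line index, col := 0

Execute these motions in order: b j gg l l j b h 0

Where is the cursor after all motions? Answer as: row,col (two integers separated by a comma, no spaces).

After 1 (b): row=0 col=0 char='s'
After 2 (j): row=1 col=0 char='b'
After 3 (gg): row=0 col=0 char='s'
After 4 (l): row=0 col=1 char='k'
After 5 (l): row=0 col=2 char='y'
After 6 (j): row=1 col=2 char='r'
After 7 (b): row=1 col=0 char='b'
After 8 (h): row=1 col=0 char='b'
After 9 (0): row=1 col=0 char='b'

Answer: 1,0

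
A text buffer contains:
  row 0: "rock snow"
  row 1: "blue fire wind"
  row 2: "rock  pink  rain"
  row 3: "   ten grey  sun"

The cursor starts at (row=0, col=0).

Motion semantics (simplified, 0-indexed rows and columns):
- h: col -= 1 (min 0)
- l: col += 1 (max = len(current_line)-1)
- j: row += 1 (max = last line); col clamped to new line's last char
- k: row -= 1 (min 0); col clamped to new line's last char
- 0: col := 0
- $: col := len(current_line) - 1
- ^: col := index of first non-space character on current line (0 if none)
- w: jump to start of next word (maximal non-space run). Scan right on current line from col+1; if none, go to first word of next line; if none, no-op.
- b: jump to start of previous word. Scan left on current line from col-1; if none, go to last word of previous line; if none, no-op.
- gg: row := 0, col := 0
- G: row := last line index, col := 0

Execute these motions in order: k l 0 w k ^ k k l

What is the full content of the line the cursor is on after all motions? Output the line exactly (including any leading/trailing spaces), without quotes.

Answer: rock snow

Derivation:
After 1 (k): row=0 col=0 char='r'
After 2 (l): row=0 col=1 char='o'
After 3 (0): row=0 col=0 char='r'
After 4 (w): row=0 col=5 char='s'
After 5 (k): row=0 col=5 char='s'
After 6 (^): row=0 col=0 char='r'
After 7 (k): row=0 col=0 char='r'
After 8 (k): row=0 col=0 char='r'
After 9 (l): row=0 col=1 char='o'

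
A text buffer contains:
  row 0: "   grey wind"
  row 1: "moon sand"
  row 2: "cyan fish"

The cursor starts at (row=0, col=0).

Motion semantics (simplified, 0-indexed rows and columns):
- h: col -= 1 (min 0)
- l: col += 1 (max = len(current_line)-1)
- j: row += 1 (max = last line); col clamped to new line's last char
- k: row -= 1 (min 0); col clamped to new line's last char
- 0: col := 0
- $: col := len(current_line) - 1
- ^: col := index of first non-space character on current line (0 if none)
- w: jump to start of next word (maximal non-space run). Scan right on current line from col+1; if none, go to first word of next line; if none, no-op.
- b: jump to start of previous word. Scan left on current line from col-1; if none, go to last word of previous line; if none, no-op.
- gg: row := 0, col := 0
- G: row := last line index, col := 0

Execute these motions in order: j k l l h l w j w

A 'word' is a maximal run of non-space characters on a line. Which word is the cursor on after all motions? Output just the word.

Answer: sand

Derivation:
After 1 (j): row=1 col=0 char='m'
After 2 (k): row=0 col=0 char='_'
After 3 (l): row=0 col=1 char='_'
After 4 (l): row=0 col=2 char='_'
After 5 (h): row=0 col=1 char='_'
After 6 (l): row=0 col=2 char='_'
After 7 (w): row=0 col=3 char='g'
After 8 (j): row=1 col=3 char='n'
After 9 (w): row=1 col=5 char='s'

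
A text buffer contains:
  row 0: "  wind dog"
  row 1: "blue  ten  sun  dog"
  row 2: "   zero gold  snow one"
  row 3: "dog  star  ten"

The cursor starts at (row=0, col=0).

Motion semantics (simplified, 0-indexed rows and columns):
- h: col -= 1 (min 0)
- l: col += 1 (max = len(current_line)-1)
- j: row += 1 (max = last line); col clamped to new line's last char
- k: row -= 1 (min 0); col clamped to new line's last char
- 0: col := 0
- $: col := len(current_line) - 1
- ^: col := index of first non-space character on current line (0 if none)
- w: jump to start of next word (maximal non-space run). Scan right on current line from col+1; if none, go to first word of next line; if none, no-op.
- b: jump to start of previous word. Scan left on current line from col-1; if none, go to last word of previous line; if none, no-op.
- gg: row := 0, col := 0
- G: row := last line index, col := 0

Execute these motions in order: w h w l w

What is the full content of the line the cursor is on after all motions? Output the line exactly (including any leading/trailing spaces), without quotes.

After 1 (w): row=0 col=2 char='w'
After 2 (h): row=0 col=1 char='_'
After 3 (w): row=0 col=2 char='w'
After 4 (l): row=0 col=3 char='i'
After 5 (w): row=0 col=7 char='d'

Answer:   wind dog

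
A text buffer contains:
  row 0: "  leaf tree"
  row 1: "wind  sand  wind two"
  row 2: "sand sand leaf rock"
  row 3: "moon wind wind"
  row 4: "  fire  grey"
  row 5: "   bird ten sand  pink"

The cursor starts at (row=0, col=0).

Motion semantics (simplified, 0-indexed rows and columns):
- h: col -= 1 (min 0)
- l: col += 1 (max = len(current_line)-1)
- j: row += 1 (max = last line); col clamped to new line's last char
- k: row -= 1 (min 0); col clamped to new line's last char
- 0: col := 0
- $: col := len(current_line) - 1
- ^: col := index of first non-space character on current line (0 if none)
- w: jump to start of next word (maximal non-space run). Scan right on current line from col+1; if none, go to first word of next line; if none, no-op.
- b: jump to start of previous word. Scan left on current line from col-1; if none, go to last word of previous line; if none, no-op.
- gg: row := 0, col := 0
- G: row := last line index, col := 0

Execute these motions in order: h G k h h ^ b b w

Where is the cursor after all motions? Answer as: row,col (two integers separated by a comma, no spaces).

After 1 (h): row=0 col=0 char='_'
After 2 (G): row=5 col=0 char='_'
After 3 (k): row=4 col=0 char='_'
After 4 (h): row=4 col=0 char='_'
After 5 (h): row=4 col=0 char='_'
After 6 (^): row=4 col=2 char='f'
After 7 (b): row=3 col=10 char='w'
After 8 (b): row=3 col=5 char='w'
After 9 (w): row=3 col=10 char='w'

Answer: 3,10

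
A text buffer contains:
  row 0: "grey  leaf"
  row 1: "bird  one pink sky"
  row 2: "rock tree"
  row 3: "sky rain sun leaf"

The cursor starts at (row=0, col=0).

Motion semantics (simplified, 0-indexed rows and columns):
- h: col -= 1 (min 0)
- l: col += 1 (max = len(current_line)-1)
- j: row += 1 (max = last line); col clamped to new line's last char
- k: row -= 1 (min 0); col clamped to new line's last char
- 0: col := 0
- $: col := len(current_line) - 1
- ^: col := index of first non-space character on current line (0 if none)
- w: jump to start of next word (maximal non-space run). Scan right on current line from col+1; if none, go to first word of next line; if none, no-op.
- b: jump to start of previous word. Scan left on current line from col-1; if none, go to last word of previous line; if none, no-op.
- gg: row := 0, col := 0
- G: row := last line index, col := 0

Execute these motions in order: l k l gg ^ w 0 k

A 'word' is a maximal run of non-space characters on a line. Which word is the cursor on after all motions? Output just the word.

After 1 (l): row=0 col=1 char='r'
After 2 (k): row=0 col=1 char='r'
After 3 (l): row=0 col=2 char='e'
After 4 (gg): row=0 col=0 char='g'
After 5 (^): row=0 col=0 char='g'
After 6 (w): row=0 col=6 char='l'
After 7 (0): row=0 col=0 char='g'
After 8 (k): row=0 col=0 char='g'

Answer: grey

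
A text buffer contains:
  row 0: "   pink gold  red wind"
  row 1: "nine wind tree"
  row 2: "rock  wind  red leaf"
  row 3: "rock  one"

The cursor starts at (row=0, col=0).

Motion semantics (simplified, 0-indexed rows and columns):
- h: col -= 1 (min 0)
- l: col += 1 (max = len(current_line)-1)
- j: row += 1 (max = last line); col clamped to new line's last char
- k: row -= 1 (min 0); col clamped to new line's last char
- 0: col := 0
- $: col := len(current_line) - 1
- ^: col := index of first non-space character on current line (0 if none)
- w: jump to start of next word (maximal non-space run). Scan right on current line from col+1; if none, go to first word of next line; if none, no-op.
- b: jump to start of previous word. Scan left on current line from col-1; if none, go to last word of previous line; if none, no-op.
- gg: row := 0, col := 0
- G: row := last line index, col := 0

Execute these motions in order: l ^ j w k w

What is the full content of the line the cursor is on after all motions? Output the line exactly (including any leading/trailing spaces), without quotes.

Answer:    pink gold  red wind

Derivation:
After 1 (l): row=0 col=1 char='_'
After 2 (^): row=0 col=3 char='p'
After 3 (j): row=1 col=3 char='e'
After 4 (w): row=1 col=5 char='w'
After 5 (k): row=0 col=5 char='n'
After 6 (w): row=0 col=8 char='g'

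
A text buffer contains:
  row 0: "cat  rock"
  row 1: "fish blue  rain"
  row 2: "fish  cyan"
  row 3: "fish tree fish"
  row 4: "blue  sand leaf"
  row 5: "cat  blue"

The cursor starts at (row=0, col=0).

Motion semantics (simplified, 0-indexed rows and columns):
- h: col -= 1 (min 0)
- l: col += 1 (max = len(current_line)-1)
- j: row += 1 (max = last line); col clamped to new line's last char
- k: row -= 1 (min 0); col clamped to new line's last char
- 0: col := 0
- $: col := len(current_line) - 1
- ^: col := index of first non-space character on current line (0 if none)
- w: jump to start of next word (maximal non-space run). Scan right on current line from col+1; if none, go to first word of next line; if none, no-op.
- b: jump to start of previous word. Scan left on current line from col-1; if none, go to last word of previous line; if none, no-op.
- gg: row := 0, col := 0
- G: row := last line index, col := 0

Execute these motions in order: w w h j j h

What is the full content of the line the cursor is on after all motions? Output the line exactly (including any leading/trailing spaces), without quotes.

Answer: fish tree fish

Derivation:
After 1 (w): row=0 col=5 char='r'
After 2 (w): row=1 col=0 char='f'
After 3 (h): row=1 col=0 char='f'
After 4 (j): row=2 col=0 char='f'
After 5 (j): row=3 col=0 char='f'
After 6 (h): row=3 col=0 char='f'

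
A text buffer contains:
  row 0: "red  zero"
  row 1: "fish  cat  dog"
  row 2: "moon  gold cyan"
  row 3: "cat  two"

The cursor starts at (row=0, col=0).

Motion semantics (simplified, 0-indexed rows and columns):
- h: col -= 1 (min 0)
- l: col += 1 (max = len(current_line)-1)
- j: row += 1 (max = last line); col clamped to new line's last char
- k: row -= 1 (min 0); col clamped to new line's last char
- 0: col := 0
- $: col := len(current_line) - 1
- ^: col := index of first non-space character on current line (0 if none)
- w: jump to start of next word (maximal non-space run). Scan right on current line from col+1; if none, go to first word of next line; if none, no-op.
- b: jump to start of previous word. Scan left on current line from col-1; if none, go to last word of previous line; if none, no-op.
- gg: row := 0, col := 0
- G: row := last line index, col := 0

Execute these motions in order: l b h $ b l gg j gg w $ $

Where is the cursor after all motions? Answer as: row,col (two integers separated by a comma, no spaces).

After 1 (l): row=0 col=1 char='e'
After 2 (b): row=0 col=0 char='r'
After 3 (h): row=0 col=0 char='r'
After 4 ($): row=0 col=8 char='o'
After 5 (b): row=0 col=5 char='z'
After 6 (l): row=0 col=6 char='e'
After 7 (gg): row=0 col=0 char='r'
After 8 (j): row=1 col=0 char='f'
After 9 (gg): row=0 col=0 char='r'
After 10 (w): row=0 col=5 char='z'
After 11 ($): row=0 col=8 char='o'
After 12 ($): row=0 col=8 char='o'

Answer: 0,8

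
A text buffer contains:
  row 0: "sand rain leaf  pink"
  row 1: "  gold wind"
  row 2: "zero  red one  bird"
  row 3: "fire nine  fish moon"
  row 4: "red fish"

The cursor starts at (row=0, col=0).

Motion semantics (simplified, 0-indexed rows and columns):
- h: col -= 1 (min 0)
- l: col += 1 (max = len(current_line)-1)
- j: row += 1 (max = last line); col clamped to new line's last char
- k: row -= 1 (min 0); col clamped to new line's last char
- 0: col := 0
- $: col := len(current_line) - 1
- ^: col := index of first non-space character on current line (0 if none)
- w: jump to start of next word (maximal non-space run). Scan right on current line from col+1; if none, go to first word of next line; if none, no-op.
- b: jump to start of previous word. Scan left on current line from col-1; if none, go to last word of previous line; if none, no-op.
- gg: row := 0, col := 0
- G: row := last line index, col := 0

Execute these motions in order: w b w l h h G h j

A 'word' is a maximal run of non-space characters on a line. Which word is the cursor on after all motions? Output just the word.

Answer: red

Derivation:
After 1 (w): row=0 col=5 char='r'
After 2 (b): row=0 col=0 char='s'
After 3 (w): row=0 col=5 char='r'
After 4 (l): row=0 col=6 char='a'
After 5 (h): row=0 col=5 char='r'
After 6 (h): row=0 col=4 char='_'
After 7 (G): row=4 col=0 char='r'
After 8 (h): row=4 col=0 char='r'
After 9 (j): row=4 col=0 char='r'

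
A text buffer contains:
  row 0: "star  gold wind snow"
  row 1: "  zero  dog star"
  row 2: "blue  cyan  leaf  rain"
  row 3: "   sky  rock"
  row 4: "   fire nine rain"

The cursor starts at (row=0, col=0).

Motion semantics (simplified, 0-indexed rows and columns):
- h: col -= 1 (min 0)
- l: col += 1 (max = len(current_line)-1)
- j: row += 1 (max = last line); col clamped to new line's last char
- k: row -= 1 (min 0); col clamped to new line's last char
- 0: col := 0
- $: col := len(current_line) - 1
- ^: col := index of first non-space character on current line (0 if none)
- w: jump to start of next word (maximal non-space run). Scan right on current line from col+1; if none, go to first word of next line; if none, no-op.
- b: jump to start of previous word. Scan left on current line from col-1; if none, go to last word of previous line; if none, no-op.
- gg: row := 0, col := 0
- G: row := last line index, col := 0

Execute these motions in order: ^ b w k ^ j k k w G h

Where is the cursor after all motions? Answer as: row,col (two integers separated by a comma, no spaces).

After 1 (^): row=0 col=0 char='s'
After 2 (b): row=0 col=0 char='s'
After 3 (w): row=0 col=6 char='g'
After 4 (k): row=0 col=6 char='g'
After 5 (^): row=0 col=0 char='s'
After 6 (j): row=1 col=0 char='_'
After 7 (k): row=0 col=0 char='s'
After 8 (k): row=0 col=0 char='s'
After 9 (w): row=0 col=6 char='g'
After 10 (G): row=4 col=0 char='_'
After 11 (h): row=4 col=0 char='_'

Answer: 4,0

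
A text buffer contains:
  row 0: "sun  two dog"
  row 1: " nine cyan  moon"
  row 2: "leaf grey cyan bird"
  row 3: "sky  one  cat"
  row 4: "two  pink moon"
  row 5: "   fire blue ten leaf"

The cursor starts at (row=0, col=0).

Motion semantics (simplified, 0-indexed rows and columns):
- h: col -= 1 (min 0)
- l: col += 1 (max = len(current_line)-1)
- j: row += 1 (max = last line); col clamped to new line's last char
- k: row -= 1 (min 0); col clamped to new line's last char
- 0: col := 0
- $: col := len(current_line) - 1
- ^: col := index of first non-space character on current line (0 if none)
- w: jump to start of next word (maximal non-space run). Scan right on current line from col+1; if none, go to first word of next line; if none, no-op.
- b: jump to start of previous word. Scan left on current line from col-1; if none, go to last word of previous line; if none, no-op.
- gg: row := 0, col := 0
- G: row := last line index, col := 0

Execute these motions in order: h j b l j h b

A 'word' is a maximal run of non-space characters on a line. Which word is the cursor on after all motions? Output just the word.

After 1 (h): row=0 col=0 char='s'
After 2 (j): row=1 col=0 char='_'
After 3 (b): row=0 col=9 char='d'
After 4 (l): row=0 col=10 char='o'
After 5 (j): row=1 col=10 char='_'
After 6 (h): row=1 col=9 char='n'
After 7 (b): row=1 col=6 char='c'

Answer: cyan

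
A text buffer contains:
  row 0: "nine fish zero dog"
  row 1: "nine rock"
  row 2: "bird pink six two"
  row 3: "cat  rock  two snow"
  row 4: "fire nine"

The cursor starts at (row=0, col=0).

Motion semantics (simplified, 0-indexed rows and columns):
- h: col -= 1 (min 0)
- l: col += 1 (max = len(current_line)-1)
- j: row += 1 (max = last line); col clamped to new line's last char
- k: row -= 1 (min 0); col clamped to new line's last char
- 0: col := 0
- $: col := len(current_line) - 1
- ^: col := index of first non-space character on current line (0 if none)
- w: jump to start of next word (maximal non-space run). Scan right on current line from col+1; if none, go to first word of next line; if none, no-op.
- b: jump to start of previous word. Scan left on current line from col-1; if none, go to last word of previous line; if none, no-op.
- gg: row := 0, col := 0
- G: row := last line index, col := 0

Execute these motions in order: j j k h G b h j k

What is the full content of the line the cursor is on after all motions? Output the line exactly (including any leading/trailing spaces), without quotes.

Answer: cat  rock  two snow

Derivation:
After 1 (j): row=1 col=0 char='n'
After 2 (j): row=2 col=0 char='b'
After 3 (k): row=1 col=0 char='n'
After 4 (h): row=1 col=0 char='n'
After 5 (G): row=4 col=0 char='f'
After 6 (b): row=3 col=15 char='s'
After 7 (h): row=3 col=14 char='_'
After 8 (j): row=4 col=8 char='e'
After 9 (k): row=3 col=8 char='k'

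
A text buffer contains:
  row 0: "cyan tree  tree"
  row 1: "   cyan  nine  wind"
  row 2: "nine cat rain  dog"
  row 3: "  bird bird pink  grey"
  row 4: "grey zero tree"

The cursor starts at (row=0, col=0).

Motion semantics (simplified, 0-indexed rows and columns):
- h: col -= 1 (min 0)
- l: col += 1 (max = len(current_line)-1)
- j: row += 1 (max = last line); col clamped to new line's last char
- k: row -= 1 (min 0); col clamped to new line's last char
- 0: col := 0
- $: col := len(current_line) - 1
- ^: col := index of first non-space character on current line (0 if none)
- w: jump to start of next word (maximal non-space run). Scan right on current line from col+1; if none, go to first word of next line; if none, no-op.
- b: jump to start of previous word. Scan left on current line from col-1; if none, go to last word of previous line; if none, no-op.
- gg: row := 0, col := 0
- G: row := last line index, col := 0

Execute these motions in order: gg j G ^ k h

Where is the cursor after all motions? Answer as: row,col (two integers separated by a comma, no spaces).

After 1 (gg): row=0 col=0 char='c'
After 2 (j): row=1 col=0 char='_'
After 3 (G): row=4 col=0 char='g'
After 4 (^): row=4 col=0 char='g'
After 5 (k): row=3 col=0 char='_'
After 6 (h): row=3 col=0 char='_'

Answer: 3,0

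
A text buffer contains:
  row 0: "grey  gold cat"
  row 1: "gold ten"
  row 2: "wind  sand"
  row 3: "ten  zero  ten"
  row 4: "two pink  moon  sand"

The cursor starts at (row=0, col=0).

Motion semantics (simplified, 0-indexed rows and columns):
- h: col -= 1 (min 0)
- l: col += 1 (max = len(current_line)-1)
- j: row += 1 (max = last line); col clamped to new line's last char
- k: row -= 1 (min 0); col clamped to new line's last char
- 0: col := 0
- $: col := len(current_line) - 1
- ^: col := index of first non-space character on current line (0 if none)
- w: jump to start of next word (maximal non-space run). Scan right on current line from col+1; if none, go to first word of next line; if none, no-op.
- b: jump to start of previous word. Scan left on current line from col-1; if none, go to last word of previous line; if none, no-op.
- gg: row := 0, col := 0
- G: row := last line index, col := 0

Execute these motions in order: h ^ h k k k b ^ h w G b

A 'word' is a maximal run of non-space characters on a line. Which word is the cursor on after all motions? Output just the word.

Answer: ten

Derivation:
After 1 (h): row=0 col=0 char='g'
After 2 (^): row=0 col=0 char='g'
After 3 (h): row=0 col=0 char='g'
After 4 (k): row=0 col=0 char='g'
After 5 (k): row=0 col=0 char='g'
After 6 (k): row=0 col=0 char='g'
After 7 (b): row=0 col=0 char='g'
After 8 (^): row=0 col=0 char='g'
After 9 (h): row=0 col=0 char='g'
After 10 (w): row=0 col=6 char='g'
After 11 (G): row=4 col=0 char='t'
After 12 (b): row=3 col=11 char='t'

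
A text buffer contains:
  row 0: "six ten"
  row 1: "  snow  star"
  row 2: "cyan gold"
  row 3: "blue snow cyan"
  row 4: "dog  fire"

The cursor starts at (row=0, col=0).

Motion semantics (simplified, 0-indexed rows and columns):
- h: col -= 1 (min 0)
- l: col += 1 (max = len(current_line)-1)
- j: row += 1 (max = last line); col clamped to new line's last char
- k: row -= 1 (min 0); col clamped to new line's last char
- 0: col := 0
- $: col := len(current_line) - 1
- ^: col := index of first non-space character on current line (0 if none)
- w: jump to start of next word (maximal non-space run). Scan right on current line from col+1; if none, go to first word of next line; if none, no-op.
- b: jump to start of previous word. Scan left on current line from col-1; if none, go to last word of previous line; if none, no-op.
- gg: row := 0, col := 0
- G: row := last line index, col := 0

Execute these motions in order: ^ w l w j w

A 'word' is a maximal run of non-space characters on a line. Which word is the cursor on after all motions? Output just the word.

Answer: gold

Derivation:
After 1 (^): row=0 col=0 char='s'
After 2 (w): row=0 col=4 char='t'
After 3 (l): row=0 col=5 char='e'
After 4 (w): row=1 col=2 char='s'
After 5 (j): row=2 col=2 char='a'
After 6 (w): row=2 col=5 char='g'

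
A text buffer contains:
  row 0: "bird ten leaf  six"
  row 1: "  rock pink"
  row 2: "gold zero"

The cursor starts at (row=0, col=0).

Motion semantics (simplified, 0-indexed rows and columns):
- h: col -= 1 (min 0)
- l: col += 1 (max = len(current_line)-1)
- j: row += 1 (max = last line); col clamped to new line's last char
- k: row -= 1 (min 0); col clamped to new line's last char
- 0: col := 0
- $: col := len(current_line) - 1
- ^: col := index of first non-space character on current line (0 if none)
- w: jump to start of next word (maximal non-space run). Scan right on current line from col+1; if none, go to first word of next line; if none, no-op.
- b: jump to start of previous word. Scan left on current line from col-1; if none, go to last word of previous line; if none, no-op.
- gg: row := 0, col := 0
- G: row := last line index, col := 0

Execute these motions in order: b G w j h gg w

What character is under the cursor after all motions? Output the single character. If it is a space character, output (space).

Answer: t

Derivation:
After 1 (b): row=0 col=0 char='b'
After 2 (G): row=2 col=0 char='g'
After 3 (w): row=2 col=5 char='z'
After 4 (j): row=2 col=5 char='z'
After 5 (h): row=2 col=4 char='_'
After 6 (gg): row=0 col=0 char='b'
After 7 (w): row=0 col=5 char='t'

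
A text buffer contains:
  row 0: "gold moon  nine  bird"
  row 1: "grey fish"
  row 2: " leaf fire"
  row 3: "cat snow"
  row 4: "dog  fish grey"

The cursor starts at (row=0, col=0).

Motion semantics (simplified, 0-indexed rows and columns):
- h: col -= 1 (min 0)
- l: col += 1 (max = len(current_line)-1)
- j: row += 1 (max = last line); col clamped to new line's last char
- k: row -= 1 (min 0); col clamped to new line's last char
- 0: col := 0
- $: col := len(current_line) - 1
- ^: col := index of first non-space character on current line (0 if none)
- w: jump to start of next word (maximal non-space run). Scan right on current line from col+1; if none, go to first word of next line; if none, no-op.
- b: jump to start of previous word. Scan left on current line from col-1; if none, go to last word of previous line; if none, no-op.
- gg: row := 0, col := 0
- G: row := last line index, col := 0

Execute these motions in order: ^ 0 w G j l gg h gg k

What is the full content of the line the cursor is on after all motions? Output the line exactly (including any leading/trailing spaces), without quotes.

Answer: gold moon  nine  bird

Derivation:
After 1 (^): row=0 col=0 char='g'
After 2 (0): row=0 col=0 char='g'
After 3 (w): row=0 col=5 char='m'
After 4 (G): row=4 col=0 char='d'
After 5 (j): row=4 col=0 char='d'
After 6 (l): row=4 col=1 char='o'
After 7 (gg): row=0 col=0 char='g'
After 8 (h): row=0 col=0 char='g'
After 9 (gg): row=0 col=0 char='g'
After 10 (k): row=0 col=0 char='g'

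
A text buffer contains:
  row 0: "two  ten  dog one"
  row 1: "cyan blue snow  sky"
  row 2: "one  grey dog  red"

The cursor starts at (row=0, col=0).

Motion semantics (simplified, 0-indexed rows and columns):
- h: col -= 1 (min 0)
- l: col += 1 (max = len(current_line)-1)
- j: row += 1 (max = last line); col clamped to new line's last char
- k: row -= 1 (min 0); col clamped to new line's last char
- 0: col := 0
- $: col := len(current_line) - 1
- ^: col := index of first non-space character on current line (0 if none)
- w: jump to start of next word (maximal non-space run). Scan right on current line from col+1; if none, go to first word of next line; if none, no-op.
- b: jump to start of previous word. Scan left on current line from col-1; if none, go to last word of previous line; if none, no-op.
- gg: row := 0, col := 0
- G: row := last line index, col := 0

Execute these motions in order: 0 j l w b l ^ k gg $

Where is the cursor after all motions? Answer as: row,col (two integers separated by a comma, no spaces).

Answer: 0,16

Derivation:
After 1 (0): row=0 col=0 char='t'
After 2 (j): row=1 col=0 char='c'
After 3 (l): row=1 col=1 char='y'
After 4 (w): row=1 col=5 char='b'
After 5 (b): row=1 col=0 char='c'
After 6 (l): row=1 col=1 char='y'
After 7 (^): row=1 col=0 char='c'
After 8 (k): row=0 col=0 char='t'
After 9 (gg): row=0 col=0 char='t'
After 10 ($): row=0 col=16 char='e'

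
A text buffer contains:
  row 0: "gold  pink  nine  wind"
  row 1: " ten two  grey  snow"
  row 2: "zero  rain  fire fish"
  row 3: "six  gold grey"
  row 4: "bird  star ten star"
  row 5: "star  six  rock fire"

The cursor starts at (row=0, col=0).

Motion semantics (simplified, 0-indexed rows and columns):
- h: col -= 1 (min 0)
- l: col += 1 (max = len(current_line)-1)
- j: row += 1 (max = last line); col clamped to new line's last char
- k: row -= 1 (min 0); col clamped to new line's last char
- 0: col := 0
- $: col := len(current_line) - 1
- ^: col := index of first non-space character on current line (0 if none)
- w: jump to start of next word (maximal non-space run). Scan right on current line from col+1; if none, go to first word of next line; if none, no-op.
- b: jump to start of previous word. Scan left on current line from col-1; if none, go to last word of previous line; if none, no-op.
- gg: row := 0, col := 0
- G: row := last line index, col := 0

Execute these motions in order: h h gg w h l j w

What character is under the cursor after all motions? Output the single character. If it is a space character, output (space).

Answer: g

Derivation:
After 1 (h): row=0 col=0 char='g'
After 2 (h): row=0 col=0 char='g'
After 3 (gg): row=0 col=0 char='g'
After 4 (w): row=0 col=6 char='p'
After 5 (h): row=0 col=5 char='_'
After 6 (l): row=0 col=6 char='p'
After 7 (j): row=1 col=6 char='w'
After 8 (w): row=1 col=10 char='g'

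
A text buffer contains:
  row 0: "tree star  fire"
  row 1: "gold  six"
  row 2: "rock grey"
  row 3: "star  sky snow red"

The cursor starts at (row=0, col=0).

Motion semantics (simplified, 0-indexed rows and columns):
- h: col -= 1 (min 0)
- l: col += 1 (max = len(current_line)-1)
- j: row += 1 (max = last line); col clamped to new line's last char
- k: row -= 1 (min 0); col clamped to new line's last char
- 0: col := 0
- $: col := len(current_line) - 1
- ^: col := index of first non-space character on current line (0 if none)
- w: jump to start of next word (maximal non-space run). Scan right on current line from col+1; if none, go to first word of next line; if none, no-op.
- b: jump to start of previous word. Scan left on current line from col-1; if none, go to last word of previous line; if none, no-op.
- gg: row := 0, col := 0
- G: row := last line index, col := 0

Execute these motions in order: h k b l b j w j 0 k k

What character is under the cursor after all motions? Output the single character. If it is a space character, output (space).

Answer: t

Derivation:
After 1 (h): row=0 col=0 char='t'
After 2 (k): row=0 col=0 char='t'
After 3 (b): row=0 col=0 char='t'
After 4 (l): row=0 col=1 char='r'
After 5 (b): row=0 col=0 char='t'
After 6 (j): row=1 col=0 char='g'
After 7 (w): row=1 col=6 char='s'
After 8 (j): row=2 col=6 char='r'
After 9 (0): row=2 col=0 char='r'
After 10 (k): row=1 col=0 char='g'
After 11 (k): row=0 col=0 char='t'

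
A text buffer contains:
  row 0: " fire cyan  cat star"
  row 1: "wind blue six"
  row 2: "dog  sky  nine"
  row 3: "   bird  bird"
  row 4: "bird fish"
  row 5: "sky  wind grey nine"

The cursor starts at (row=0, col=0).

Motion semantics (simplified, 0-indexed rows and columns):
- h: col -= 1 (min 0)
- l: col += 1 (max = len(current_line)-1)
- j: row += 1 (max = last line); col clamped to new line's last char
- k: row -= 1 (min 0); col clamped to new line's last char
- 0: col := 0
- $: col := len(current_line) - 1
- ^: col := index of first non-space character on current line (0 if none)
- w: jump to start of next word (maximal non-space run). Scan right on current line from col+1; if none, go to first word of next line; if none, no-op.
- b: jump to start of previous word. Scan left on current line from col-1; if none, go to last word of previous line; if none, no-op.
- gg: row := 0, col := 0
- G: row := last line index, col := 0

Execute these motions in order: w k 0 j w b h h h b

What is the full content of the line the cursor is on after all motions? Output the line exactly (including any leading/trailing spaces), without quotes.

After 1 (w): row=0 col=1 char='f'
After 2 (k): row=0 col=1 char='f'
After 3 (0): row=0 col=0 char='_'
After 4 (j): row=1 col=0 char='w'
After 5 (w): row=1 col=5 char='b'
After 6 (b): row=1 col=0 char='w'
After 7 (h): row=1 col=0 char='w'
After 8 (h): row=1 col=0 char='w'
After 9 (h): row=1 col=0 char='w'
After 10 (b): row=0 col=16 char='s'

Answer:  fire cyan  cat star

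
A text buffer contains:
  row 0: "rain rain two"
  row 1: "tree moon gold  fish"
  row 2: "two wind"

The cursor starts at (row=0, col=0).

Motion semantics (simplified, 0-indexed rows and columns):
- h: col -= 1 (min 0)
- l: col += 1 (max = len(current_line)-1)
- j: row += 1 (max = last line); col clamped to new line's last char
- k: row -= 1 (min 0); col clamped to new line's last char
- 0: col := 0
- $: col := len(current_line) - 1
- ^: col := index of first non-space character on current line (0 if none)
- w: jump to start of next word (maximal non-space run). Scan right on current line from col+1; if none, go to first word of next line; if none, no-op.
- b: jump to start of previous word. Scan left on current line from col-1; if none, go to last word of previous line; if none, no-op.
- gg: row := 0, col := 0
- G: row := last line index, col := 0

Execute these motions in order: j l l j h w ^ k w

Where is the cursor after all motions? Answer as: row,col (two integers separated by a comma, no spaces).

After 1 (j): row=1 col=0 char='t'
After 2 (l): row=1 col=1 char='r'
After 3 (l): row=1 col=2 char='e'
After 4 (j): row=2 col=2 char='o'
After 5 (h): row=2 col=1 char='w'
After 6 (w): row=2 col=4 char='w'
After 7 (^): row=2 col=0 char='t'
After 8 (k): row=1 col=0 char='t'
After 9 (w): row=1 col=5 char='m'

Answer: 1,5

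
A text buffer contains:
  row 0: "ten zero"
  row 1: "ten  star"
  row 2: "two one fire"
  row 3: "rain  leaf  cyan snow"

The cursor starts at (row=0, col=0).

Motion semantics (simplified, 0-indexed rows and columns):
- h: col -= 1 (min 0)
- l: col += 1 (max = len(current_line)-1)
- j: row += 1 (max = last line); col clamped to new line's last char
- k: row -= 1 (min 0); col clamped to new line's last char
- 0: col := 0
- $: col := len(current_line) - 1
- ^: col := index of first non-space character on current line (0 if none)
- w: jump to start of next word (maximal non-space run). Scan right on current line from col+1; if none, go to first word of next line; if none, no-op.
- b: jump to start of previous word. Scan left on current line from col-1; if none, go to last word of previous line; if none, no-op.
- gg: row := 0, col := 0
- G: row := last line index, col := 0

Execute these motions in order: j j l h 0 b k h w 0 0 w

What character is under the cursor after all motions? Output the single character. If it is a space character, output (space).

Answer: s

Derivation:
After 1 (j): row=1 col=0 char='t'
After 2 (j): row=2 col=0 char='t'
After 3 (l): row=2 col=1 char='w'
After 4 (h): row=2 col=0 char='t'
After 5 (0): row=2 col=0 char='t'
After 6 (b): row=1 col=5 char='s'
After 7 (k): row=0 col=5 char='e'
After 8 (h): row=0 col=4 char='z'
After 9 (w): row=1 col=0 char='t'
After 10 (0): row=1 col=0 char='t'
After 11 (0): row=1 col=0 char='t'
After 12 (w): row=1 col=5 char='s'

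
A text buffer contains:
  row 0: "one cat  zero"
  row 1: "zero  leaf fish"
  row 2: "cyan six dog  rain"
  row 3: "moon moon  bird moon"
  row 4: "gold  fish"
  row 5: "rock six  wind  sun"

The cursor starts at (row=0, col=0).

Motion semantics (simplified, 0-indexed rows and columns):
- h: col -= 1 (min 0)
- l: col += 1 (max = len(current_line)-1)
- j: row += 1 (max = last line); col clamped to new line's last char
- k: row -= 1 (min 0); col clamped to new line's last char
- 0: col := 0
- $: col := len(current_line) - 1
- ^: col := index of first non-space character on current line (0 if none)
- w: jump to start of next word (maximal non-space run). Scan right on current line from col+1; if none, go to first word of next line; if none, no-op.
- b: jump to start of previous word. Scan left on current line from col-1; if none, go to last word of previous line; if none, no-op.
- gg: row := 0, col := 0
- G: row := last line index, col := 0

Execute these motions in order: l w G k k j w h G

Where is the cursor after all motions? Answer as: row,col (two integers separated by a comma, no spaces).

After 1 (l): row=0 col=1 char='n'
After 2 (w): row=0 col=4 char='c'
After 3 (G): row=5 col=0 char='r'
After 4 (k): row=4 col=0 char='g'
After 5 (k): row=3 col=0 char='m'
After 6 (j): row=4 col=0 char='g'
After 7 (w): row=4 col=6 char='f'
After 8 (h): row=4 col=5 char='_'
After 9 (G): row=5 col=0 char='r'

Answer: 5,0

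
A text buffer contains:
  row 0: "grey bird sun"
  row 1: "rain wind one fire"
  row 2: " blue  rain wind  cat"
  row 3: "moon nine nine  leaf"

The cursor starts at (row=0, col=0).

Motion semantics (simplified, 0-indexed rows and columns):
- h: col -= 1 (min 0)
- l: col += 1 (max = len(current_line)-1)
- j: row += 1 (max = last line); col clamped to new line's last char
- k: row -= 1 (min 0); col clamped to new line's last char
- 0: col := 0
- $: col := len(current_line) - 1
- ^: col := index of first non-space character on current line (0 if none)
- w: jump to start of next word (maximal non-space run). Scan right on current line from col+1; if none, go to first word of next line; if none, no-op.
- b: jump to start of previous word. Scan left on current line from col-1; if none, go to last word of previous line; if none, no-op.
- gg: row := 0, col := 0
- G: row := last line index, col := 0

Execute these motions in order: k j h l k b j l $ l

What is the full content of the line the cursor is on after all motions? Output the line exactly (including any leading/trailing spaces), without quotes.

Answer: rain wind one fire

Derivation:
After 1 (k): row=0 col=0 char='g'
After 2 (j): row=1 col=0 char='r'
After 3 (h): row=1 col=0 char='r'
After 4 (l): row=1 col=1 char='a'
After 5 (k): row=0 col=1 char='r'
After 6 (b): row=0 col=0 char='g'
After 7 (j): row=1 col=0 char='r'
After 8 (l): row=1 col=1 char='a'
After 9 ($): row=1 col=17 char='e'
After 10 (l): row=1 col=17 char='e'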